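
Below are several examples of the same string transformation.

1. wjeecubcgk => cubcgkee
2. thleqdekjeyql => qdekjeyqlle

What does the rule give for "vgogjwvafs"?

jwvafsog

The transformation: delete the first 2 characters, then move the first 2 characters to the end (rotate left by 2).
On "vgogjwvafs": the first step gives "ogjwvafs", and the second then gives "jwvafsog".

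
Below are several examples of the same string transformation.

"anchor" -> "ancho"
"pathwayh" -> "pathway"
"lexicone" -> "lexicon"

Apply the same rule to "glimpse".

glimps

The pattern: delete the last character.
On "glimpse" that produces "glimps".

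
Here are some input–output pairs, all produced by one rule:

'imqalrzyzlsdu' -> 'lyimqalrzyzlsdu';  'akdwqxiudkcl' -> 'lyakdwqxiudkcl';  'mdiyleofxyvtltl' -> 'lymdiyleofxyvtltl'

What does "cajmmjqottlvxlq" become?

lycajmmjqottlvxlq

Each output is the input with this applied: prepend "ly".
"cajmmjqottlvxlq" → "lycajmmjqottlvxlq".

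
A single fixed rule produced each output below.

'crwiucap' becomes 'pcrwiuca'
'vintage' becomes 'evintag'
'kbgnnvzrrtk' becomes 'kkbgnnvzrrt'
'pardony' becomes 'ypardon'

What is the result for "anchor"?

rancho

The transformation: move the last character to the front.
Applying that to "anchor" gives "rancho".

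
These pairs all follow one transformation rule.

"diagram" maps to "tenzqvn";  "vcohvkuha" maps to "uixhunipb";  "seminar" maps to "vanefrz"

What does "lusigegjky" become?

In each case the input is transformed by: move the first 3 characters to the end (rotate left by 3), then shift every letter 13 places forward in the alphabet (wrapping around) — i.e. ROT13.
Working it through for "lusigegjky": intermediate "igegjkylus", final "vtrtwxlyhf".

vtrtwxlyhf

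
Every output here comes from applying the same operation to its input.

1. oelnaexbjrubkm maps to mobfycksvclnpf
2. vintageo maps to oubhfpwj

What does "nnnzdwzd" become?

In each case the input is transformed by: shift every letter 1 place forward in the alphabet (wrapping around), then move the first 2 characters to the end (rotate left by 2).
"nnnzdwzd" → "oooaexae" → "oaexaeoo".
(Check on "vintageo": → "wjoubhfp" → "oubhfpwj" ✓)

oaexaeoo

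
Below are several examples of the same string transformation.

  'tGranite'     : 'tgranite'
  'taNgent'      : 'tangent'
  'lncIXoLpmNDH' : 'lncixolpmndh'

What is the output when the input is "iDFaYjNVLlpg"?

The pattern: convert every letter to lowercase.
Doing the same to "iDFaYjNVLlpg": "idfayjnvllpg".

idfayjnvllpg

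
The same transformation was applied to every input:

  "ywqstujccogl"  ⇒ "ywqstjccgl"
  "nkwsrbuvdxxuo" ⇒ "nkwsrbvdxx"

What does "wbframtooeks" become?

wbfrmtks

Each output is the input with this applied: remove every vowel.
Doing the same to "wbframtooeks": "wbfrmtks".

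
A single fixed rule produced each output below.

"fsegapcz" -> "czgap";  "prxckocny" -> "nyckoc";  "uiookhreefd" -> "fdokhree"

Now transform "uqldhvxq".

xqdhv

The rule is to delete the first 3 characters, then move the last 2 characters to the front (rotate right by 2).
Working it through for "uqldhvxq": intermediate "dhvxq", final "xqdhv".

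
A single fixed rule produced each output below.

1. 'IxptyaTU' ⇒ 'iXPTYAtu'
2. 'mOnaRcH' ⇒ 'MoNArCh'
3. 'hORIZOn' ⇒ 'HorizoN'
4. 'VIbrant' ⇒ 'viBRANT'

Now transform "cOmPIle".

CoMpiLE

Each output is the input with this applied: flip the case of every letter.
Doing the same to "cOmPIle": "CoMpiLE".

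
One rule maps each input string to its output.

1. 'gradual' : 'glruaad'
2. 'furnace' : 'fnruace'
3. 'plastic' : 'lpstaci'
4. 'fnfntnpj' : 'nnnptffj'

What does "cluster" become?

rstucel

The transformation: sort the characters into alphabetical order, then move the first 3 characters to the end (rotate left by 3).
For "cluster", step one produces "celrstu"; step two turns that into "rstucel".
(Check on "fnfntnpj": → "ffjnnnpt" → "nnnptffj" ✓)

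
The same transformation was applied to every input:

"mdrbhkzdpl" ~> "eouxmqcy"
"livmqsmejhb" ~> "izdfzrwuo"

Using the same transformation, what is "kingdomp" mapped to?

Each output is the input with this applied: delete the first 2 characters, then shift every letter 13 places forward in the alphabet (wrapping around) — i.e. ROT13.
Doing the same to "kingdomp": "atqbzc".

atqbzc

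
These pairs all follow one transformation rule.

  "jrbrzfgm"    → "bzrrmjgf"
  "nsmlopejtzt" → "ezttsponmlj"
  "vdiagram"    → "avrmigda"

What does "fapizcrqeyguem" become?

azyurqpmigfeec

What's happening: sort the characters into reverse alphabetical order, then move the last character to the front.
Doing the same to "fapizcrqeyguem": "azyurqpmigfeec".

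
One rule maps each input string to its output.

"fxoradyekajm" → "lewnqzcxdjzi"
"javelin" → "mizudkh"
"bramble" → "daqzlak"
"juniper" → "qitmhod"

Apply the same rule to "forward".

cenqvzq

The transformation: shift every letter 1 place backward in the alphabet (wrapping around), then move the last character to the front.
On "forward": the first step gives "enqvzqc", and the second then gives "cenqvzq".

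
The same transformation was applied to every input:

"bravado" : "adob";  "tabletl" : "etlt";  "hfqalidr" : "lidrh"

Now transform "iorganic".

The rule is to move the first character to the end, then delete the first 3 characters.
Working it through for "iorganic": intermediate "organici", final "anici".

anici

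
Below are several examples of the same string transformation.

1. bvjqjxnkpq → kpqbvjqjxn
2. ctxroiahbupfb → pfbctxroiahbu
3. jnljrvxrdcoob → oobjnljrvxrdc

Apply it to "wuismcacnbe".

The pattern: move the last 3 characters to the front (rotate right by 3).
For "wuismcacnbe" the result is "nbewuismcac".

nbewuismcac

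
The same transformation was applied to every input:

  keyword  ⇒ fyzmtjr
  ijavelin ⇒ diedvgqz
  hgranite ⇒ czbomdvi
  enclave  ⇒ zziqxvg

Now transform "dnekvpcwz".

yuirzxfkq

The transformation: take characters alternately from the front and the back (1st, last, 2nd, 2nd-last, ...), then shift every letter 5 places backward in the alphabet (wrapping around).
"dnekvpcwz" → "yuirzxfkq".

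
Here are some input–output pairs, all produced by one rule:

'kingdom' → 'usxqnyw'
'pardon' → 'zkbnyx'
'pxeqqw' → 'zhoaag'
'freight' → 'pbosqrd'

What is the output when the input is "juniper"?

Looking at the pairs, the operation is to shift every letter 10 places forward in the alphabet (wrapping around).
On "juniper" that produces "texszob".

texszob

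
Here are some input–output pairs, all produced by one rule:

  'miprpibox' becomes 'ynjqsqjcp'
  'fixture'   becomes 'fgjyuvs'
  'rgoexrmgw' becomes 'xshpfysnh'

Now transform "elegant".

The pattern: shift every letter 1 place forward in the alphabet (wrapping around), then move the last character to the front.
Applying that to "elegant" gives "ufmfhbo".
(Check on "rgoexrmgw": → "shpfysnhx" → "xshpfysnh" ✓)

ufmfhbo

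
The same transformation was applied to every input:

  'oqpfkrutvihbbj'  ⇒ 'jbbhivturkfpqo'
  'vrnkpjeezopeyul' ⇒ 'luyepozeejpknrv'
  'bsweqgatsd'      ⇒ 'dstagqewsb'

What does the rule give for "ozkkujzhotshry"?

The transformation: reverse the string.
Applying that to "ozkkujzhotshry" gives "yrhstohzjukkzo".

yrhstohzjukkzo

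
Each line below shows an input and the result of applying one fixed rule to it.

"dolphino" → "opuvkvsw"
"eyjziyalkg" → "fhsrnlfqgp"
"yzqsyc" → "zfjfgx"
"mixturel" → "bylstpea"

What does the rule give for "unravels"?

clszbuyh

What's happening: swap the front and back halves of the string, then shift every letter 7 places forward in the alphabet (wrapping around).
Working it through for "unravels": intermediate "velsunra", final "clszbuyh".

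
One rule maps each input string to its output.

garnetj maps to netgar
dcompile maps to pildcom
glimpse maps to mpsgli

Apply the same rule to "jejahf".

jahje

Looking at the pairs, the operation is to delete the last character, then move the last 3 characters to the front (rotate right by 3).
Working it through for "jejahf": intermediate "jejah", final "jahje".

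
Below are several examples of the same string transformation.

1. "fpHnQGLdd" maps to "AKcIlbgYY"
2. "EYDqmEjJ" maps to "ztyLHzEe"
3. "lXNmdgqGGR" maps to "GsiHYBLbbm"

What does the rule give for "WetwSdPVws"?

What's happening: flip the case of every letter, then shift every letter 5 places backward in the alphabet (wrapping around).
"WetwSdPVws" → "wETWsDpvWS" → "rZORnYkqRN".
(Check on "EYDqmEjJ": → "eydQMeJj" → "ztyLHzEe" ✓)

rZORnYkqRN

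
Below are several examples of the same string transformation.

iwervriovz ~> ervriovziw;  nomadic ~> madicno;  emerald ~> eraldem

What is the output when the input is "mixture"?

What's happening: move the first 2 characters to the end (rotate left by 2).
On "mixture" that produces "xturemi".

xturemi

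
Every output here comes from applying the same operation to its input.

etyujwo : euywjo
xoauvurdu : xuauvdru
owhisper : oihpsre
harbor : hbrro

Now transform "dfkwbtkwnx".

The transformation: swap each adjacent pair of characters (1↔2, 3↔4, ...), then delete the first character.
Working it through for "dfkwbtkwnx": intermediate "fdwktbwkxn", final "dwktbwkxn".

dwktbwkxn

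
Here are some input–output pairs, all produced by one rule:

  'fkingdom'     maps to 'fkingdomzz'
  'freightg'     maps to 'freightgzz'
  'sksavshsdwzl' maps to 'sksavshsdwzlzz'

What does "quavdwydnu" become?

quavdwydnuzz

Looking at the pairs, the operation is to append "zz".
Applying that to "quavdwydnu" gives "quavdwydnuzz".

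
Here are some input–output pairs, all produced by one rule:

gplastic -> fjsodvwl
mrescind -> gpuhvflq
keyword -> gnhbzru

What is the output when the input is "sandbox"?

The pattern: shift every letter 3 places forward in the alphabet (wrapping around), then move the last character to the front.
Applying that to "sandbox" gives "avdqger".

avdqger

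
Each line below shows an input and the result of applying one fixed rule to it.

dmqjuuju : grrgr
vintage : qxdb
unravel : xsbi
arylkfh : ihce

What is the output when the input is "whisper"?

Each output is the input with this applied: delete the first 3 characters, then shift every letter 3 places backward in the alphabet (wrapping around).
Applying both steps to "whisper": "sper", then "pmbo".

pmbo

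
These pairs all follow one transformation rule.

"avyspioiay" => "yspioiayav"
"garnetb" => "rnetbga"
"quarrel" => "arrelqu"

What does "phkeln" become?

Rule — move the first 2 characters to the end (rotate left by 2).
On "phkeln" that produces "kelnph".

kelnph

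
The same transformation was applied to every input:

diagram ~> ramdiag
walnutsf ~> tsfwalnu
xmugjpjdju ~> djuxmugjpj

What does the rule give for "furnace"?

Looking at the pairs, the operation is to move the last 3 characters to the front (rotate right by 3).
For "furnace" the result is "acefurn".

acefurn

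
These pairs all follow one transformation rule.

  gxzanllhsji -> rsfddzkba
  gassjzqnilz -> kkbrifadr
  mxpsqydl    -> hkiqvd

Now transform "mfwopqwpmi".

oghiohea

Each output is the input with this applied: delete the first 2 characters, then shift every letter 8 places backward in the alphabet (wrapping around).
Working it through for "mfwopqwpmi": intermediate "wopqwpmi", final "oghiohea".
(Check on "mxpsqydl": → "psqydl" → "hkiqvd" ✓)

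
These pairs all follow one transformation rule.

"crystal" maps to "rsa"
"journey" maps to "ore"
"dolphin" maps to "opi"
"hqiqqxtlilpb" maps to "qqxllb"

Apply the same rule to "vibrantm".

irnm

In each case the input is transformed by: keep every other character starting from the second (positions 2nd, 4th, 6th, ...).
So "vibrantm" becomes "irnm".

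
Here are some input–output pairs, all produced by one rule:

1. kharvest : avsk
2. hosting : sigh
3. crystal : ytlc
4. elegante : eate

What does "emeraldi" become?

eade

The rule is to keep every other character starting from the first (positions 1st, 3rd, 5th, ...), then move the first character to the end.
"emeraldi" → "eade".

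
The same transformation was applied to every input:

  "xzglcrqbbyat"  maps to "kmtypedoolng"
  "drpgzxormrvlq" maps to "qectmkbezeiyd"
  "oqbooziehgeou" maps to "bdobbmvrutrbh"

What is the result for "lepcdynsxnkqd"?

Rule — shift every letter 13 places forward in the alphabet (wrapping around) — i.e. ROT13.
Applying that to "lepcdynsxnkqd" gives "yrcpqlafkaxdq".

yrcpqlafkaxdq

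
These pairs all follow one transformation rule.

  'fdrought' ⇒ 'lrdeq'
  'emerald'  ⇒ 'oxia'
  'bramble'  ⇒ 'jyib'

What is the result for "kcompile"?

jmfib

The transformation: shift every letter 3 places backward in the alphabet (wrapping around), then delete the first 3 characters.
Applying both steps to "kcompile": "hzljmfib", then "jmfib".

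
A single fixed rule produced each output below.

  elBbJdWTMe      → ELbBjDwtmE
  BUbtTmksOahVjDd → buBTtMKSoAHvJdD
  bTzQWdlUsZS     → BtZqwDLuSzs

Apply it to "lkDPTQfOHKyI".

LKdptqFohkYi

The pattern: flip the case of every letter.
Doing the same to "lkDPTQfOHKyI": "LKdptqFohkYi".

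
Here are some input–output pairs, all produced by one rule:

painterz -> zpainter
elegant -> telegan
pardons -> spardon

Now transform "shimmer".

rshimme

The transformation: move the last character to the front.
Doing the same to "shimmer": "rshimme".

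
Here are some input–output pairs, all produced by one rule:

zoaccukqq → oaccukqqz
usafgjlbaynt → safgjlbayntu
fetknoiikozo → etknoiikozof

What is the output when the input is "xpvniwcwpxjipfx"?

The pattern: move the first character to the end.
Applying that to "xpvniwcwpxjipfx" gives "pvniwcwpxjipfxx".

pvniwcwpxjipfxx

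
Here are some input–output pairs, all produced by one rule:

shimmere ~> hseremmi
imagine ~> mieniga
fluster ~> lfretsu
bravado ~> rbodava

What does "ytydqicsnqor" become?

Rule — reverse the string, then move the last 2 characters to the front (rotate right by 2).
On "ytydqicsnqor": the first step gives "roqnsciqdyty", and the second then gives "tyroqnsciqdy".

tyroqnsciqdy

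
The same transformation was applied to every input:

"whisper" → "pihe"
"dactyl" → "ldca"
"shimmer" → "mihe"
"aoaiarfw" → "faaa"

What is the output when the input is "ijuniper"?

What's happening: sort the characters into reverse alphabetical order, then keep only the last 4 characters.
On "ijuniper": the first step gives "urpnjiie", and the second then gives "jiie".

jiie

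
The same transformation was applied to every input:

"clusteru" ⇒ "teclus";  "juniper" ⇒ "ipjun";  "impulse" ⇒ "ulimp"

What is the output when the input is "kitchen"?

In each case the input is transformed by: delete the last 2 characters, then move the last 2 characters to the front (rotate right by 2).
"kitchen" → "chkit".

chkit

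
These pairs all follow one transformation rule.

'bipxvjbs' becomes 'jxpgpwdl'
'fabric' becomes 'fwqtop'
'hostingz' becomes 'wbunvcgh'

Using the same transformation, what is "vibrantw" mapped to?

Looking at the pairs, the operation is to shift every letter 12 places backward in the alphabet (wrapping around), then swap the front and back halves of the string.
For "vibrantw", step one produces "jwpfobhk"; step two turns that into "obhkjwpf".
(Check on "bipxvjbs": → "pwdljxpg" → "jxpgpwdl" ✓)

obhkjwpf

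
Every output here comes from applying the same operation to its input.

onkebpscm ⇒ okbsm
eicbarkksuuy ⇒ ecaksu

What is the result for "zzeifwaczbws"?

zefazw

The rule is to keep every other character starting from the first (positions 1st, 3rd, 5th, ...).
Applying that to "zzeifwaczbws" gives "zefazw".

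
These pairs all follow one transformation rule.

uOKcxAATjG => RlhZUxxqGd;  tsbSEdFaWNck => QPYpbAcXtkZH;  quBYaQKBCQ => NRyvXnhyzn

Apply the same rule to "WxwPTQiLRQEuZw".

tUTmqnFionbRwT

Each output is the input with this applied: flip the case of every letter, then shift every letter 3 places backward in the alphabet (wrapping around).
For "WxwPTQiLRQEuZw", step one produces "wXWptqIlrqeUzW"; step two turns that into "tUTmqnFionbRwT".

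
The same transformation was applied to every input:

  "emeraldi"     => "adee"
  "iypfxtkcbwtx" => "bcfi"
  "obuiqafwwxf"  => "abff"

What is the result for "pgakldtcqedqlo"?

acdd

What's happening: sort the characters into alphabetical order, then keep only the first 4 characters.
"pgakldtcqedqlo" → "acdd".
(Check on "emeraldi": → "adeeilmr" → "adee" ✓)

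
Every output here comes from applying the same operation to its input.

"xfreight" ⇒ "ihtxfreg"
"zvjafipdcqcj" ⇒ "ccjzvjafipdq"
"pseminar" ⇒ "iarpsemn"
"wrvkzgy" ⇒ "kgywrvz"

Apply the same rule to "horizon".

In each case the input is transformed by: move the last 3 characters to the front (rotate right by 3), then swap the first and last characters.
For "horizon", step one produces "zonhori"; step two turns that into "ionhorz".

ionhorz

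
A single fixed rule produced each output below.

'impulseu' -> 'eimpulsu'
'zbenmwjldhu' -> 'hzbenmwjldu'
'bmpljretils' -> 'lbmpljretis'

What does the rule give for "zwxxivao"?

The rule is to move the last character to the front, then swap the first and last characters.
Applying both steps to "zwxxivao": "ozwxxiva", then "azwxxivo".

azwxxivo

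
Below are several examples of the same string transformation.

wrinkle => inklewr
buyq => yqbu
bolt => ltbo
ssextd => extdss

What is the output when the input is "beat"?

atbe

The pattern: move the first 2 characters to the end (rotate left by 2).
"beat" → "atbe".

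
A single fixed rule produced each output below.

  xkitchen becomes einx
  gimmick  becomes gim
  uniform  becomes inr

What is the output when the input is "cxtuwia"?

ctw

Rule — sort the characters into alphabetical order, then keep every other character starting from the second (positions 2nd, 4th, 6th, ...).
On "cxtuwia": the first step gives "acituwx", and the second then gives "ctw".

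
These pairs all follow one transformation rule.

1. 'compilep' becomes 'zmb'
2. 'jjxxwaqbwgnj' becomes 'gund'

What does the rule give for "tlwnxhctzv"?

qkzs

Looking at the pairs, the operation is to shift every letter 3 places backward in the alphabet (wrapping around), then keep one character in every 3, starting at position 1 (positions 1st, 4th, 7th, ...).
Working it through for "tlwnxhctzv": intermediate "qitkuezqws", final "qkzs".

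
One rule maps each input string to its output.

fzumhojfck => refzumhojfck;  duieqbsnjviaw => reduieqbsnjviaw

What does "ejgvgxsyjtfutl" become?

reejgvgxsyjtfutl

Rule — prepend "re".
Applying that to "ejgvgxsyjtfutl" gives "reejgvgxsyjtfutl".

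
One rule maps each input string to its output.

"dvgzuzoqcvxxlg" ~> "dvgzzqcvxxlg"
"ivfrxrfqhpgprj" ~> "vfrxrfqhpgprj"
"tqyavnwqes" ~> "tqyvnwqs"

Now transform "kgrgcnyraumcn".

Each output is the input with this applied: remove every vowel.
Applying that to "kgrgcnyraumcn" gives "kgrgcnyrmcn".

kgrgcnyrmcn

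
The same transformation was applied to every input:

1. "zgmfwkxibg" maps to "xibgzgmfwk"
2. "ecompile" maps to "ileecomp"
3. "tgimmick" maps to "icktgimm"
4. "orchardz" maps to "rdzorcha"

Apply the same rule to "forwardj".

rdjforwa

What's happening: move the first character to the end, then swap the front and back halves of the string.
Working it through for "forwardj": intermediate "orwardjf", final "rdjforwa".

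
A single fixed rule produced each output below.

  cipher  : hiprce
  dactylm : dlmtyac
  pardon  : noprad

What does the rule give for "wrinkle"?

klnrwei

Rule — sort the characters into alphabetical order, then move the first 2 characters to the end (rotate left by 2).
Starting from "wrinkle": after the first operation, "eiklnrw"; after the second, "klnrwei".
(Check on "pardon": → "adnopr" → "noprad" ✓)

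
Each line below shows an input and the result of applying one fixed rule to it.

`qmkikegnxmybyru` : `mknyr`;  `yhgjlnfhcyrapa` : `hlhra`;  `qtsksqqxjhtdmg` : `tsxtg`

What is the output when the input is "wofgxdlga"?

oxg

Looking at the pairs, the operation is to keep one character in every 3, starting at position 2 (positions 2nd, 5th, 8th, ...).
"wofgxdlga" → "oxg".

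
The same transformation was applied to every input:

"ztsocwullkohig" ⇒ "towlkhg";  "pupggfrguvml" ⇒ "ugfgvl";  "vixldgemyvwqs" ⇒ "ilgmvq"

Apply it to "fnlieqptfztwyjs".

The pattern: keep every other character starting from the second (positions 2nd, 4th, 6th, ...).
For "fnlieqptfztwyjs" the result is "niqtzwj".

niqtzwj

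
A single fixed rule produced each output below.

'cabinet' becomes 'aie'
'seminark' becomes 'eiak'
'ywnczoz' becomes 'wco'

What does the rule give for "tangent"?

The rule is to keep every other character starting from the second (positions 2nd, 4th, 6th, ...).
Doing the same to "tangent": "agn".

agn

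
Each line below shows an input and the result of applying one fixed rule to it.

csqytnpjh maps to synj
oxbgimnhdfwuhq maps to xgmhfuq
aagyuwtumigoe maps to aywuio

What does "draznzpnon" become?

rzznn

Each output is the input with this applied: keep every other character starting from the second (positions 2nd, 4th, 6th, ...).
So "draznzpnon" becomes "rzznn".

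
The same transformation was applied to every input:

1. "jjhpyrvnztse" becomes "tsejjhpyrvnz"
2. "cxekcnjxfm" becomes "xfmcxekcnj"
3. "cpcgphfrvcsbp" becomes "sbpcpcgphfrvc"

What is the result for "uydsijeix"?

Each output is the input with this applied: move the last 3 characters to the front (rotate right by 3).
Applying that to "uydsijeix" gives "eixuydsij".

eixuydsij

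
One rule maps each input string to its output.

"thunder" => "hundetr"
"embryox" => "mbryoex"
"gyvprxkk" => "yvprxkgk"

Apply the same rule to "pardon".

ardopn

Rule — swap the first and last characters, then move the first character to the end.
Starting from "pardon": after the first operation, "nardop"; after the second, "ardopn".
(Check on "gyvprxkk": → "kyvprxkg" → "yvprxkgk" ✓)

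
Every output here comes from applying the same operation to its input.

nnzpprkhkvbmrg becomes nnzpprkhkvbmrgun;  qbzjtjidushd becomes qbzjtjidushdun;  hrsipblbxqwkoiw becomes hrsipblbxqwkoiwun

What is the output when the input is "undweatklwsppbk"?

In each case the input is transformed by: append "un".
Doing the same to "undweatklwsppbk": "undweatklwsppbkun".

undweatklwsppbkun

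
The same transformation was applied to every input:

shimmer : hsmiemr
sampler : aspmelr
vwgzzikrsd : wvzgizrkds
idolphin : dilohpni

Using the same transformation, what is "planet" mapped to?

The transformation: swap each adjacent pair of characters (1↔2, 3↔4, ...).
Doing the same to "planet": "lpnate".

lpnate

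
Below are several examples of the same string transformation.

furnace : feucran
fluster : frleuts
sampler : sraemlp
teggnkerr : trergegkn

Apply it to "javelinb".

jbanviel

The transformation: take characters alternately from the front and the back (1st, last, 2nd, 2nd-last, ...).
Doing the same to "javelinb": "jbanviel".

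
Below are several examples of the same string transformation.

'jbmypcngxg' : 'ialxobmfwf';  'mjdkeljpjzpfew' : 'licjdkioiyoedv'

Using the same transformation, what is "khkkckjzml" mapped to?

jgjjbjiylk

Rule — shift every letter 1 place backward in the alphabet (wrapping around).
"khkkckjzml" → "jgjjbjiylk".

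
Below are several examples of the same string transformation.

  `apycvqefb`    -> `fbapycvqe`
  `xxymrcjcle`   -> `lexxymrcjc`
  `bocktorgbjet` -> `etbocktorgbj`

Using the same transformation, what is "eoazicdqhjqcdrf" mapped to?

Rule — move the last 2 characters to the front (rotate right by 2).
Applying that to "eoazicdqhjqcdrf" gives "rfeoazicdqhjqcd".

rfeoazicdqhjqcd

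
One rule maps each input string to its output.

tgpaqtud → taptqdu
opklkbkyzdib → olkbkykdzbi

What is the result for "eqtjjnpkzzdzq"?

The transformation: swap each adjacent pair of characters (1↔2, 3↔4, ...), then delete the first character.
"eqtjjnpkzzdzq" → "qejtnjkpzzzdq" → "ejtnjkpzzzdq".

ejtnjkpzzzdq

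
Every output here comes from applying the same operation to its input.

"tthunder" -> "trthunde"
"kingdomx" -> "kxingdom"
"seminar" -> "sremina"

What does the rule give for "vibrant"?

The pattern: swap the first and last characters, then move the last character to the front.
Applying both steps to "vibrant": "tibranv", then "vtibran".

vtibran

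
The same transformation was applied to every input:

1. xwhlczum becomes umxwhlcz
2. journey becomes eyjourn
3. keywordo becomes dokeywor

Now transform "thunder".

The pattern: move the last 2 characters to the front (rotate right by 2).
On "thunder" that produces "erthund".

erthund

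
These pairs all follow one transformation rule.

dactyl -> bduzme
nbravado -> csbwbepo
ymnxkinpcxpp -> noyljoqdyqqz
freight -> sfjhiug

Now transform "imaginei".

nbhjofjj

Looking at the pairs, the operation is to move the first character to the end, then shift every letter 1 place forward in the alphabet (wrapping around).
Working it through for "imaginei": intermediate "magineii", final "nbhjofjj".
(Check on "freight": → "reightf" → "sfjhiug" ✓)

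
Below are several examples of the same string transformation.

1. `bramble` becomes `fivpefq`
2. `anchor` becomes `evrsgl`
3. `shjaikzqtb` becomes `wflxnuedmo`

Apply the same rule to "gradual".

kpveeyh

The pattern: shift every letter 4 places forward in the alphabet (wrapping around), then take characters alternately from the front and the back (1st, last, 2nd, 2nd-last, ...).
On "gradual": the first step gives "kvehyep", and the second then gives "kpveeyh".
(Check on "anchor": → "erglsv" → "evrsgl" ✓)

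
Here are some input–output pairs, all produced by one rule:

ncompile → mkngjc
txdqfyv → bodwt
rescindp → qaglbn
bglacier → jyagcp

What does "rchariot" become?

In each case the input is transformed by: delete the first 2 characters, then shift every letter 2 places backward in the alphabet (wrapping around).
Starting from "rchariot": after the first operation, "hariot"; after the second, "fypgmr".

fypgmr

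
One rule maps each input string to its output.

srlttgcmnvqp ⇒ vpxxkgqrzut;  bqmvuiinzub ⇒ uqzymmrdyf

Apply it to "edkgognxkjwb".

In each case the input is transformed by: shift every letter 4 places forward in the alphabet (wrapping around), then delete the first character.
Applying both steps to "edkgognxkjwb": "ihokskrbonaf", then "hokskrbonaf".

hokskrbonaf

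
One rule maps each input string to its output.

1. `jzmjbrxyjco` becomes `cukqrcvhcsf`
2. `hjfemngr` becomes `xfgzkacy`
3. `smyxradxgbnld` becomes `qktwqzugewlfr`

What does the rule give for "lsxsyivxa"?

lrboqtelq

Rule — move the first 3 characters to the end (rotate left by 3), then shift every letter 7 places backward in the alphabet (wrapping around).
Applying that to "lsxsyivxa" gives "lrboqtelq".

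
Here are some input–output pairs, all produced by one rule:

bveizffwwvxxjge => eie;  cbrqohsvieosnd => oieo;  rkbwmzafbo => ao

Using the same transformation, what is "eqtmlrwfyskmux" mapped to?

Rule — keep only the vowels.
"eqtmlrwfyskmux" → "eu".

eu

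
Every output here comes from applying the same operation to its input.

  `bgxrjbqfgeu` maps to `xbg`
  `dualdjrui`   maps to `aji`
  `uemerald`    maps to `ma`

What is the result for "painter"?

Looking at the pairs, the operation is to keep one character in every 3, starting at position 3 (positions 3rd, 6th, 9th, ...).
"painter" → "ie".

ie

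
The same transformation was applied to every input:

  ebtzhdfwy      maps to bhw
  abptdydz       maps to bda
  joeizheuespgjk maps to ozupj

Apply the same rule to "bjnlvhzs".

The pattern: swap the first and last characters, then keep one character in every 3, starting at position 2 (positions 2nd, 5th, 8th, ...).
Working it through for "bjnlvhzs": intermediate "sjnlvhzb", final "jvb".

jvb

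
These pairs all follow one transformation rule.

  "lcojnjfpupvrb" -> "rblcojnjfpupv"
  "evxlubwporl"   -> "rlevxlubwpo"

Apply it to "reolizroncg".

cgreolizron

Each output is the input with this applied: move the last 2 characters to the front (rotate right by 2).
Applying that to "reolizroncg" gives "cgreolizron".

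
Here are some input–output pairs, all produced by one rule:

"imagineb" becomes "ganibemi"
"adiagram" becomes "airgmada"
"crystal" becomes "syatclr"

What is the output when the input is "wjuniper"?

Looking at the pairs, the operation is to move the first 2 characters to the end (rotate left by 2), then swap each adjacent pair of characters (1↔2, 3↔4, ...).
Starting from "wjuniper": after the first operation, "uniperwj"; after the second, "nupirejw".

nupirejw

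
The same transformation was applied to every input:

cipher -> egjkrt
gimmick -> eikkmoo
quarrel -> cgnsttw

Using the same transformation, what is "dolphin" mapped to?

Looking at the pairs, the operation is to shift every letter 2 places forward in the alphabet (wrapping around), then sort the characters into alphabetical order.
"dolphin" → "fqnrjkp" → "fjknpqr".

fjknpqr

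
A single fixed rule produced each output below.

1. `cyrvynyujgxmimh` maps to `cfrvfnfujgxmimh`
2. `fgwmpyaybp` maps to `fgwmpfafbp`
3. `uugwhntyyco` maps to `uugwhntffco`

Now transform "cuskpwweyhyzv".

Each output is the input with this applied: replace every "y" with "f".
So "cuskpwweyhyzv" becomes "cuskpwwefhfzv".

cuskpwwefhfzv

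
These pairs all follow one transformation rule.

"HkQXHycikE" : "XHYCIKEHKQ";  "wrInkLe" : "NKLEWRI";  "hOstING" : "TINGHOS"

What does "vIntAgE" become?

Rule — move the first 3 characters to the end (rotate left by 3), then convert every letter to uppercase.
Doing the same to "vIntAgE": "TAGEVIN".

TAGEVIN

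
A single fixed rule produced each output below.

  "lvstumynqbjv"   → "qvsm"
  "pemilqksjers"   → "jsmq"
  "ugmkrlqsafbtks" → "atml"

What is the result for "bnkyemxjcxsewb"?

Looking at the pairs, the operation is to keep one character in every 3, starting at position 3 (positions 3rd, 6th, 9th, ...), then move the last 2 characters to the front (rotate right by 2).
"bnkyemxjcxsewb" → "kmce" → "cekm".

cekm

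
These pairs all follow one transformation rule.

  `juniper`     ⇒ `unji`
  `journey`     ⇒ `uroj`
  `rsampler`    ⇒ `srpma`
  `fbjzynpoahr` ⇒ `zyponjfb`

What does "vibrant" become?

The rule is to delete the last 3 characters, then sort the characters into reverse alphabetical order.
"vibrant" → "vrib".
(Check on "fbjzynpoahr": → "fbjzynpo" → "zyponjfb" ✓)

vrib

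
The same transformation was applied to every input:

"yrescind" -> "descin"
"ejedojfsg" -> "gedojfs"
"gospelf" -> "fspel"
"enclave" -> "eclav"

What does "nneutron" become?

The rule is to delete the first 2 characters, then move the last character to the front.
"nneutron" → "neutro".

neutro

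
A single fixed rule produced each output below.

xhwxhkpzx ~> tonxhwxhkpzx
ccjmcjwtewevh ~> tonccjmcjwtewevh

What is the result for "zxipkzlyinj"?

In each case the input is transformed by: prepend "ton".
On "zxipkzlyinj" that produces "tonzxipkzlyinj".

tonzxipkzlyinj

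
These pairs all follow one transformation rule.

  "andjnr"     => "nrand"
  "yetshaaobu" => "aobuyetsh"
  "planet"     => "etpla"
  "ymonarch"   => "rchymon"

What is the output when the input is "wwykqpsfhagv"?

fhagvwwykqp

The pattern: swap the front and back halves of the string, then delete the first character.
Working it through for "wwykqpsfhagv": intermediate "sfhagvwwykqp", final "fhagvwwykqp".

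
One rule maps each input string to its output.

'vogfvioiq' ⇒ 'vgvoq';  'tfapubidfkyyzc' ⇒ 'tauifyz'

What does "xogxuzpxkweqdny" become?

xgupkedy

In each case the input is transformed by: keep every other character starting from the first (positions 1st, 3rd, 5th, ...).
"xogxuzpxkweqdny" → "xgupkedy".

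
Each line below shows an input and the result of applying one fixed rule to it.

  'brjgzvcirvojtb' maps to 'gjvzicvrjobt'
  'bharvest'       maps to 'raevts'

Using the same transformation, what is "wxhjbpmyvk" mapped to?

jhpbymkv

Looking at the pairs, the operation is to swap each adjacent pair of characters (1↔2, 3↔4, ...), then delete the first 2 characters.
So "wxhjbpmyvk" becomes "jhpbymkv".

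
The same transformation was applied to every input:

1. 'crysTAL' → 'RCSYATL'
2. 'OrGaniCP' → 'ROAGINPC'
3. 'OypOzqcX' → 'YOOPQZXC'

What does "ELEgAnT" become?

LEGENAT

Each output is the input with this applied: swap each adjacent pair of characters (1↔2, 3↔4, ...), then convert every letter to uppercase.
For "ELEgAnT", step one produces "LEgEnAT"; step two turns that into "LEGENAT".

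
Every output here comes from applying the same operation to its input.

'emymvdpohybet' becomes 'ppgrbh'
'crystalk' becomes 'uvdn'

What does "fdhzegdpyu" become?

gcjsx

Each output is the input with this applied: shift every letter 3 places forward in the alphabet (wrapping around), then keep every other character starting from the second (positions 2nd, 4th, 6th, ...).
So "fdhzegdpyu" becomes "gcjsx".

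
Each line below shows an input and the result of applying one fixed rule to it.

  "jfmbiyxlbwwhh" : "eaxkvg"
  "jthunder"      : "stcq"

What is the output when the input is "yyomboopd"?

xlno

The rule is to shift every letter 1 place backward in the alphabet (wrapping around), then keep every other character starting from the second (positions 2nd, 4th, 6th, ...).
Starting from "yyomboopd": after the first operation, "xxnlannoc"; after the second, "xlno".
(Check on "jfmbiyxlbwwhh": → "ielahxwkavvgg" → "eaxkvg" ✓)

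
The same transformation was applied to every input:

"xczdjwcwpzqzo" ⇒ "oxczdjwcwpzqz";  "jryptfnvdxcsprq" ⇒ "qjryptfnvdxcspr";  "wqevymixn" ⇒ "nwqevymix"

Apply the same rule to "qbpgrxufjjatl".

lqbpgrxufjjat

Each output is the input with this applied: move the last character to the front.
"qbpgrxufjjatl" → "lqbpgrxufjjat".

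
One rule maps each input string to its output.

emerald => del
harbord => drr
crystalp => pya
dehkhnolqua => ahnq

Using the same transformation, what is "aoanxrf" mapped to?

The transformation: move the last character to the front, then keep one character in every 3, starting at position 1 (positions 1st, 4th, 7th, ...).
Working it through for "aoanxrf": intermediate "faoanxr", final "far".

far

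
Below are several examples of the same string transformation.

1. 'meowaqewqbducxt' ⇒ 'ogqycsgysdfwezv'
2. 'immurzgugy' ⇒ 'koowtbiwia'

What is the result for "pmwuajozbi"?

roywclqbdk

Looking at the pairs, the operation is to shift every letter 2 places forward in the alphabet (wrapping around).
Doing the same to "pmwuajozbi": "roywclqbdk".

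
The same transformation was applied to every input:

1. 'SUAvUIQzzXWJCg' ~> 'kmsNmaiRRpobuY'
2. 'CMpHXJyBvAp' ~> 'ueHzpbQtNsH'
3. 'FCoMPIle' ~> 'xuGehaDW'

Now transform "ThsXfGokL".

lZKpXyGCd

In each case the input is transformed by: shift every letter 8 places backward in the alphabet (wrapping around), then flip the case of every letter.
On "ThsXfGokL": the first step gives "LzkPxYgcD", and the second then gives "lZKpXyGCd".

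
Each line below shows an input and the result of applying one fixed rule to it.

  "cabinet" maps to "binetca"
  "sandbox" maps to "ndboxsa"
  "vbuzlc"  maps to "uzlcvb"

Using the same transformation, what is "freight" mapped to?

In each case the input is transformed by: move the first 2 characters to the end (rotate left by 2).
Doing the same to "freight": "eightfr".

eightfr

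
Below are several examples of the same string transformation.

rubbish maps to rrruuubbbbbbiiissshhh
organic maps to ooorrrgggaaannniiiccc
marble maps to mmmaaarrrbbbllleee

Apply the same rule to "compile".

What's happening: repeat every character 3 times.
So "compile" becomes "cccooommmpppiiillleee".

cccooommmpppiiillleee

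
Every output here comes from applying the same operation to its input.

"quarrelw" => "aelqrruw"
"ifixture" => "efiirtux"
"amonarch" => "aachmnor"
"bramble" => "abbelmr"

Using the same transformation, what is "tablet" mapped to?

abeltt

The rule is to sort the characters into alphabetical order.
"tablet" → "abeltt".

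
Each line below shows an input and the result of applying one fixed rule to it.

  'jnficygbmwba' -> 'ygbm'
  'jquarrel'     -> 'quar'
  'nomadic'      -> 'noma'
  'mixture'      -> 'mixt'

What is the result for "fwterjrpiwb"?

Each output is the input with this applied: move the last 3 characters to the front (rotate right by 3), then keep only the last 4 characters.
Working it through for "fwterjrpiwb": intermediate "iwbfwterjrp", final "rjrp".

rjrp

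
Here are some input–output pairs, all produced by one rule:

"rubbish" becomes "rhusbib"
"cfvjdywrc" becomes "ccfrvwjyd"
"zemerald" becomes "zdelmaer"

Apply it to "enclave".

eenvcal

In each case the input is transformed by: take characters alternately from the front and the back (1st, last, 2nd, 2nd-last, ...).
For "enclave" the result is "eenvcal".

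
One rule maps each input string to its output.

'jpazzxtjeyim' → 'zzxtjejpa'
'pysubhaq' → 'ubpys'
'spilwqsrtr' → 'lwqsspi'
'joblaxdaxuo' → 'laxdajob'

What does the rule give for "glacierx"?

cigla

Looking at the pairs, the operation is to delete the last 3 characters, then move the first 3 characters to the end (rotate left by 3).
On "glacierx" that produces "cigla".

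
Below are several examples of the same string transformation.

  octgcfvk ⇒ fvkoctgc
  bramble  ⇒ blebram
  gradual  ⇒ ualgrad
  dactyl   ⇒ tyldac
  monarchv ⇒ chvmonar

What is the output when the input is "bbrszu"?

The pattern: move the last 3 characters to the front (rotate right by 3).
So "bbrszu" becomes "szubbr".

szubbr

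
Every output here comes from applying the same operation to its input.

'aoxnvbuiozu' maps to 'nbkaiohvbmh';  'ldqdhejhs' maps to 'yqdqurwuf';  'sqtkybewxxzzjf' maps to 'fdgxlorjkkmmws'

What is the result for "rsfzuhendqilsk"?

Rule — shift every letter 13 places forward in the alphabet (wrapping around) — i.e. ROT13.
Doing the same to "rsfzuhendqilsk": "efsmhuraqdvyfx".

efsmhuraqdvyfx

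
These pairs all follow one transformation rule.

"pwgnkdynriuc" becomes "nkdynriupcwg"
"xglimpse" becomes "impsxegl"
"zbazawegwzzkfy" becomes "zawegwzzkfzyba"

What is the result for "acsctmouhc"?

Each output is the input with this applied: swap the first and last characters, then move the first 3 characters to the end (rotate left by 3).
For "acsctmouhc", step one produces "ccsctmouha"; step two turns that into "ctmouhaccs".

ctmouhaccs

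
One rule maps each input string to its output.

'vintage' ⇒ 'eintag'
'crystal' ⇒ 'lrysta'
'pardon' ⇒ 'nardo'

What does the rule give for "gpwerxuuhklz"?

Each output is the input with this applied: delete the first character, then move the last character to the front.
"gpwerxuuhklz" → "pwerxuuhklz" → "zpwerxuuhkl".

zpwerxuuhkl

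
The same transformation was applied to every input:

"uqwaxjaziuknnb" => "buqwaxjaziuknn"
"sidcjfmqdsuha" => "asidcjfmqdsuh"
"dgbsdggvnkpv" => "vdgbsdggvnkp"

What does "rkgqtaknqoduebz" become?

Rule — move the last character to the front.
Applying that to "rkgqtaknqoduebz" gives "zrkgqtaknqodueb".

zrkgqtaknqodueb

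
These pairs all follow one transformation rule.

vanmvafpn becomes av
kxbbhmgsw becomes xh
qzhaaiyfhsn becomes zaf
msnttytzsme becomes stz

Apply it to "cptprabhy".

The rule is to delete the last 2 characters, then keep one character in every 3, starting at position 2 (positions 2nd, 5th, 8th, ...).
Doing the same to "cptprabhy": "pr".

pr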